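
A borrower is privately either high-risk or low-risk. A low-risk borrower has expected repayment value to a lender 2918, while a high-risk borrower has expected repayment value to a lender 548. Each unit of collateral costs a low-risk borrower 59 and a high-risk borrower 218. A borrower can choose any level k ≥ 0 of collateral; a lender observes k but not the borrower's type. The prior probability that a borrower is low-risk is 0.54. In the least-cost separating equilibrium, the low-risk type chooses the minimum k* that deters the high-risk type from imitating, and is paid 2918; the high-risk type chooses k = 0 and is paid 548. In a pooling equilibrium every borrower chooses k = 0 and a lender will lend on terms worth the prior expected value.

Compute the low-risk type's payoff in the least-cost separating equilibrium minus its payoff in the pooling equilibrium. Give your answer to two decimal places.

448.78

Least-cost separating signal: k* solves 548 = 2918 − 218·k*, so k* = (2918 − 548)/218 ≈ 10.8716.
Low-risk type's separating payoff: 2918 − 59 × k* = 2918 − 59 × (2918 − 548)/218 = 2918 − 139830/218 ≈ 2276.5780.
Pooling payoff: 0.54 × 2918 + 0.46 × 548 = 1827.8.
Difference: 2276.5780 − 1827.8 = 448.778, i.e. 448.78 to two decimal places.
The low-risk type prefers to separate.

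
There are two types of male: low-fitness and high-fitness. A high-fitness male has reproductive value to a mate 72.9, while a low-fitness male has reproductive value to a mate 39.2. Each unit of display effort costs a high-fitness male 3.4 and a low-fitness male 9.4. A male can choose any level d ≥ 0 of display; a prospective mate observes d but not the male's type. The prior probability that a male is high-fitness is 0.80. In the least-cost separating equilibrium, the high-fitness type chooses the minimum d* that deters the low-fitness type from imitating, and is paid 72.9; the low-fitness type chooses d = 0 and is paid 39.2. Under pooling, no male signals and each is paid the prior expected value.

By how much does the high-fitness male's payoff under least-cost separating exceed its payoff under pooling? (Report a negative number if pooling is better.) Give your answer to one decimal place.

-5.4

Least-cost separating signal: d* solves 39.2 = 72.9 − 9.4·d*, so d* = (72.9 − 39.2)/9.4 ≈ 3.5851.
High-fitness type's separating payoff: 72.9 − 3.4 × d* = 72.9 − 3.4 × (72.9 − 39.2)/9.4 = 72.9 − 114.58/9.4 ≈ 60.711.
Pooling payoff: 0.80 × 72.9 + 0.20 × 39.2 = 66.16.
Difference: 60.711 − 66.16 = -5.449, i.e. -5.4 to one decimal place.
The high-fitness type would prefer the pooling outcome.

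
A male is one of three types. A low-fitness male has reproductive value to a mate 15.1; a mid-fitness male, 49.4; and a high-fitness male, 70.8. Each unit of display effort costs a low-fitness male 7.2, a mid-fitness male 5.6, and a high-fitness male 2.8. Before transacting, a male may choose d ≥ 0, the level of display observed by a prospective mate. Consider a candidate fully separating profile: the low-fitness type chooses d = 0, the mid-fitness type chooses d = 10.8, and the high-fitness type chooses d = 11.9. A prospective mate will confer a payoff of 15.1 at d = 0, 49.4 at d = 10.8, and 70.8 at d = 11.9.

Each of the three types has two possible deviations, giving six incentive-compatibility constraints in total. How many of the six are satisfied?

4

Mid-fitness (own payoff 49.4 − 5.6×10.8 = -11.08): to d=0 gives 15.1 → profitable ✗; to d=11.9 gives 70.8 − 5.6×11.9 = 4.16 → profitable ✗.
High-fitness (own payoff 70.8 − 2.8×11.9 = 37.48): to d=0 gives 15.1 → no gain ✓; to d=10.8 gives 49.4 − 2.8×10.8 = 19.16 → no gain ✓.
Low-fitness (own payoff 15.1): to d=10.8 gives 49.4 − 7.2×10.8 = -28.36 → no gain ✓; to d=11.9 gives 70.8 − 7.2×11.9 = -14.88 → no gain ✓.
4 of the 6 constraints hold; not an equilibrium.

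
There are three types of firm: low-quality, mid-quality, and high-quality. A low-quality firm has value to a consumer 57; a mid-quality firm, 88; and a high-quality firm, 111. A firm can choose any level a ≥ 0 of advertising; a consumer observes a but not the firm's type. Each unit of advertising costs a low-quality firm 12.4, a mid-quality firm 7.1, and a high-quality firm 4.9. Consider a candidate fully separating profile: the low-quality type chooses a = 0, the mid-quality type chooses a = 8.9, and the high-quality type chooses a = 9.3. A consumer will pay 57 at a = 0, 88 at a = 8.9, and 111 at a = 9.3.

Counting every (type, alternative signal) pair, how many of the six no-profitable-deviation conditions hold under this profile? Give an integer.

Low-quality (own payoff 57): to a=8.9 gives 88 − 12.4×8.9 = -22.36 → no gain ✓; to a=9.3 gives 111 − 12.4×9.3 = -4.32 → no gain ✓.
Mid-quality (own payoff 88 − 7.1×8.9 = 24.81): to a=0 gives 57 → profitable ✗; to a=9.3 gives 111 − 7.1×9.3 = 44.97 → profitable ✗.
High-quality (own payoff 111 − 4.9×9.3 = 65.43): to a=0 gives 57 → no gain ✓; to a=8.9 gives 88 − 4.9×8.9 = 44.39 → no gain ✓.
4 of the 6 constraints hold; not an equilibrium.

4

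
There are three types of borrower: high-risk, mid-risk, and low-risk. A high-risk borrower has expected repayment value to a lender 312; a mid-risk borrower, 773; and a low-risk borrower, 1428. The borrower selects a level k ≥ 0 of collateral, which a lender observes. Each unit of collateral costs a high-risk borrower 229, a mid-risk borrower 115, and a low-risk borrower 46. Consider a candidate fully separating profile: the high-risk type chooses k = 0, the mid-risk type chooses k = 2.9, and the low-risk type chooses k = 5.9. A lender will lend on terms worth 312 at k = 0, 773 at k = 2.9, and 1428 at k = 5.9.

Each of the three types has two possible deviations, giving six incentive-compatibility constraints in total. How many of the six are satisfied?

5

High-risk (own payoff 312): to k=2.9 gives 773 − 229×2.9 = 108.9 → no gain ✓; to k=5.9 gives 1428 − 229×5.9 = 76.9 → no gain ✓.
Low-risk (own payoff 1428 − 46×5.9 = 1156.6): to k=0 gives 312 → no gain ✓; to k=2.9 gives 773 − 46×2.9 = 639.6 → no gain ✓.
Mid-risk (own payoff 773 − 115×2.9 = 439.5): to k=0 gives 312 → no gain ✓; to k=5.9 gives 1428 − 115×5.9 = 749.5 → profitable ✗.
5 of the 6 constraints hold; not an equilibrium.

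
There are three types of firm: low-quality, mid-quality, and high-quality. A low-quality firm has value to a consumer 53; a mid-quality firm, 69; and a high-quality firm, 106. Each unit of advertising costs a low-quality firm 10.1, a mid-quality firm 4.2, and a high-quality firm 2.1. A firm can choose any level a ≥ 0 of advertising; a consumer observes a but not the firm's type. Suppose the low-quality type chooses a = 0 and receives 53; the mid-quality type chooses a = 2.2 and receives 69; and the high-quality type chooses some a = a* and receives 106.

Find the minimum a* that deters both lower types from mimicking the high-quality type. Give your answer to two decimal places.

11.01

Mid-quality type (on-path payoff 69 − 4.2×2.2 = 59.76) won't mimic when 59.76 ≥ 106 − 4.2·a*, i.e. a* ≥ 11.01.
Low-quality type (on-path payoff 53) won't mimic when 53 ≥ 106 − 10.1·a*, i.e. a* ≥ 5.25.
Both must hold, so a* = max(5.25, 11.01) = 11.01. The mid-quality type's constraint binds.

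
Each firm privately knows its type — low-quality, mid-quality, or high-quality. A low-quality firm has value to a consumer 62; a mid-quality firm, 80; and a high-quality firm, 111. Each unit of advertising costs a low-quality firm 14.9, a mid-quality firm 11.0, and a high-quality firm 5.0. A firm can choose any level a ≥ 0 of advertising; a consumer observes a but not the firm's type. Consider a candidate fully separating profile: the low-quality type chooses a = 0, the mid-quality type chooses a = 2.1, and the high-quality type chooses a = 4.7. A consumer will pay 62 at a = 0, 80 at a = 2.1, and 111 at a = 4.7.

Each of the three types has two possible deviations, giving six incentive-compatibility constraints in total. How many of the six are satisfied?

Mid-quality (own payoff 80 − 11.0×2.1 = 56.9): to a=0 gives 62 → profitable ✗; to a=4.7 gives 111 − 11.0×4.7 = 59.3 → profitable ✗.
Low-quality (own payoff 62): to a=2.1 gives 80 − 14.9×2.1 = 48.71 → no gain ✓; to a=4.7 gives 111 − 14.9×4.7 = 40.97 → no gain ✓.
High-quality (own payoff 111 − 5.0×4.7 = 87.5): to a=0 gives 62 → no gain ✓; to a=2.1 gives 80 − 5.0×2.1 = 69.5 → no gain ✓.
4 of the 6 constraints hold; not an equilibrium.

4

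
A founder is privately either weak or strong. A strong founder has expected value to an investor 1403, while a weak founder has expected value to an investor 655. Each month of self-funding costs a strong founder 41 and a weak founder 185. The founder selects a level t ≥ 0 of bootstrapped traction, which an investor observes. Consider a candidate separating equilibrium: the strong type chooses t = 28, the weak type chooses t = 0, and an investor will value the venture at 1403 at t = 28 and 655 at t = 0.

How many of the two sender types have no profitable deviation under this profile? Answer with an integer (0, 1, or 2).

1

Strong type: signal → 1403 − 41 × 28 = 255; deviate to 0 → 655. IC fails (255 < 655).
Weak type: stay at 0 → 655; mimic → 1403 − 185 × 28 = -3777. IC holds (655 ≥ -3777).
1 of 2 constraints hold, so this profile is not an equilibrium.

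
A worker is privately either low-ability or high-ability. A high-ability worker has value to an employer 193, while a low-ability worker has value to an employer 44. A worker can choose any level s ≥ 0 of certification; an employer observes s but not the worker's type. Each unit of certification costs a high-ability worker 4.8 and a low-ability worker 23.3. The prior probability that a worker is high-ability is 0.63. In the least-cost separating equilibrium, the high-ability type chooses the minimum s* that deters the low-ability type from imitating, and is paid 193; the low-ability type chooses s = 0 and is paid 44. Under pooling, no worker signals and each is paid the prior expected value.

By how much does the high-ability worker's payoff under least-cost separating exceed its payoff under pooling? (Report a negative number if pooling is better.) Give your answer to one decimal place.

Least-cost separating signal: s* solves 44 = 193 − 23.3·s*, so s* = (193 − 44)/23.3 ≈ 6.3948.
High-ability type's separating payoff: 193 − 4.8 × s* = 193 − 4.8 × (193 − 44)/23.3 = 193 − 715.2/23.3 ≈ 162.305.
Pooling payoff: 0.63 × 193 + 0.37 × 44 = 137.87.
Difference: 162.305 − 137.87 = 24.435, i.e. 24.4 to one decimal place.
The high-ability type prefers to separate.

24.4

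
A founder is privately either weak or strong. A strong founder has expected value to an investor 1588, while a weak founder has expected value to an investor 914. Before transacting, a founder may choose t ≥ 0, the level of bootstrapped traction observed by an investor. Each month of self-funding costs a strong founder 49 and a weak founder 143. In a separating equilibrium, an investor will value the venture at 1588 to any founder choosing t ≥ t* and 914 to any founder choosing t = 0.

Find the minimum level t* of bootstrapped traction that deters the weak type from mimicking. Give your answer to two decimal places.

4.71

A weak founder choosing t = 0 receives 914.
Imitating at t* instead would pay 1588 at cost 143·t*, netting 1588 − 143·t*.
Indifference: 914 = 1588 − 143·t*, so t* = (1588 − 914) / 143 ≈ 4.71.
This is the weak type's binding incentive-compatibility constraint; any t ≥ 4.71 sustains separation on that side.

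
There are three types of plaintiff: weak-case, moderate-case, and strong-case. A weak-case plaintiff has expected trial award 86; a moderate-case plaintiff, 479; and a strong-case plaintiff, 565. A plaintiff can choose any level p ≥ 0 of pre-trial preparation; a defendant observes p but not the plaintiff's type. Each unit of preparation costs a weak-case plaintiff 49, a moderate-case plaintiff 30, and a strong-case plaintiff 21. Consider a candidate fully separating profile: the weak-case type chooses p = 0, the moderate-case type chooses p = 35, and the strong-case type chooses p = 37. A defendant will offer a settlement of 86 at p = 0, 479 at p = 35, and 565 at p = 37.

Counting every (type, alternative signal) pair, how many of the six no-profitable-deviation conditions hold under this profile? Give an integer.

3

Weak-case (own payoff 86): to p=35 gives 479 − 49×35 = -1236 → no gain ✓; to p=37 gives 565 − 49×37 = -1248 → no gain ✓.
Strong-case (own payoff 565 − 21×37 = -212): to p=0 gives 86 → profitable ✗; to p=35 gives 479 − 21×35 = -256 → no gain ✓.
Moderate-case (own payoff 479 − 30×35 = -571): to p=0 gives 86 → profitable ✗; to p=37 gives 565 − 30×37 = -545 → profitable ✗.
3 of the 6 constraints hold; not an equilibrium.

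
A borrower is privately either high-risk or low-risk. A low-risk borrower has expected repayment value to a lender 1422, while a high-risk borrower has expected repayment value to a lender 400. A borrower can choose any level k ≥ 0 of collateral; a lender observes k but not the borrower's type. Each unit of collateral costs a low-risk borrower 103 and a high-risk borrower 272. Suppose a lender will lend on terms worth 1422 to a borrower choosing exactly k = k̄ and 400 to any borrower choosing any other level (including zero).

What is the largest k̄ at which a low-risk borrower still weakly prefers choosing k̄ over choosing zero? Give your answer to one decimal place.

9.9

Choosing k̄ yields the low-risk type 1422 − 103·k̄; choosing zero yields 400.
The low-risk type is indifferent at 1422 − 103·k̄ = 400, i.e. k̄ = (1422 − 400) / 103 ≈ 9.9.
For any k̄ above 9.9 the low-risk type would rather pool at zero, so separation collapses.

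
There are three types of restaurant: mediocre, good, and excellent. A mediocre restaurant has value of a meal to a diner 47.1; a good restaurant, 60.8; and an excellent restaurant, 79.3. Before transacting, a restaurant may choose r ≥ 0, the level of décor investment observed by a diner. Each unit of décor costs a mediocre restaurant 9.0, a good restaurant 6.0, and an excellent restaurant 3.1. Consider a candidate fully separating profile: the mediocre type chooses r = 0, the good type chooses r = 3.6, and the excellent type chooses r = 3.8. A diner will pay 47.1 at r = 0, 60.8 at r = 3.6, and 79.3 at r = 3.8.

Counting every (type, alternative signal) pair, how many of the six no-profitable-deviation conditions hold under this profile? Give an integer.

4

Mediocre (own payoff 47.1): to r=3.6 gives 60.8 − 9.0×3.6 = 28.4 → no gain ✓; to r=3.8 gives 79.3 − 9.0×3.8 = 45.1 → no gain ✓.
Excellent (own payoff 79.3 − 3.1×3.8 = 67.52): to r=0 gives 47.1 → no gain ✓; to r=3.6 gives 60.8 − 3.1×3.6 = 49.64 → no gain ✓.
Good (own payoff 60.8 − 6.0×3.6 = 39.2): to r=0 gives 47.1 → profitable ✗; to r=3.8 gives 79.3 − 6.0×3.8 = 56.5 → profitable ✗.
4 of the 6 constraints hold; not an equilibrium.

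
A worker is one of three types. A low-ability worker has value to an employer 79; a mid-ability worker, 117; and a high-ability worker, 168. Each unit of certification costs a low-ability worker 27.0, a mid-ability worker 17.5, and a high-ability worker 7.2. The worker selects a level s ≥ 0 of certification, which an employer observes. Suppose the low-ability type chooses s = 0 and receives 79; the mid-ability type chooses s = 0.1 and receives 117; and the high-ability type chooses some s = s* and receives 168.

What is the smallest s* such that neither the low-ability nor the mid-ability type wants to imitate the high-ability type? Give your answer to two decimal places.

3.30

Mid-ability type (on-path payoff 117 − 17.5×0.1 = 115.25) won't mimic when 115.25 ≥ 168 − 17.5·s*, i.e. s* ≥ 3.01.
Low-ability type (on-path payoff 79) won't mimic when 79 ≥ 168 − 27.0·s*, i.e. s* ≥ 3.30.
Both must hold, so s* = max(3.30, 3.01) = 3.30. The low-ability type's constraint binds.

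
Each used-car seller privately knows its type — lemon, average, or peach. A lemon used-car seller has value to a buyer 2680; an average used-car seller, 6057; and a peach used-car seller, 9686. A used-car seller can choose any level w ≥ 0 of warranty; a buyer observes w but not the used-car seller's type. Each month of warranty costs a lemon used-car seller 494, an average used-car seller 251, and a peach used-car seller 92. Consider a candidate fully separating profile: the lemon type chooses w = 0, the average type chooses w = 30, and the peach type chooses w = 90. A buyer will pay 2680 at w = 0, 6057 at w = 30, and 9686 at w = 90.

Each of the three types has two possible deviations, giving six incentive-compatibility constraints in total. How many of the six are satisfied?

Peach (own payoff 9686 − 92×90 = 1406): to w=0 gives 2680 → profitable ✗; to w=30 gives 6057 − 92×30 = 3297 → profitable ✗.
Lemon (own payoff 2680): to w=30 gives 6057 − 494×30 = -8763 → no gain ✓; to w=90 gives 9686 − 494×90 = -34774 → no gain ✓.
Average (own payoff 6057 − 251×30 = -1473): to w=0 gives 2680 → profitable ✗; to w=90 gives 9686 − 251×90 = -12904 → no gain ✓.
3 of the 6 constraints hold; not an equilibrium.

3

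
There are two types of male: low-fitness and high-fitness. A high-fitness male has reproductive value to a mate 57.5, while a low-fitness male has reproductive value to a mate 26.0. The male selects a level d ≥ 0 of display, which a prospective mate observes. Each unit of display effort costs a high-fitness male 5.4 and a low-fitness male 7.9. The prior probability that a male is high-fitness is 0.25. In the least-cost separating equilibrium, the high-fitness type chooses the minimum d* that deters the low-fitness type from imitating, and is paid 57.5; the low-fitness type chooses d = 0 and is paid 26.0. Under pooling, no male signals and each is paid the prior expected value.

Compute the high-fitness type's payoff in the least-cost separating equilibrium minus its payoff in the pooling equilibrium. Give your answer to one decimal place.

2.1

Least-cost separating signal: d* solves 26.0 = 57.5 − 7.9·d*, so d* = (57.5 − 26.0)/7.9 ≈ 3.9873.
High-fitness type's separating payoff: 57.5 − 5.4 × d* = 57.5 − 5.4 × (57.5 − 26.0)/7.9 = 57.5 − 170.1/7.9 ≈ 35.968.
Pooling payoff: 0.25 × 57.5 + 0.75 × 26.0 = 33.875.
Difference: 35.968 − 33.875 = 2.093, i.e. 2.1 to one decimal place.
The high-fitness type prefers to separate.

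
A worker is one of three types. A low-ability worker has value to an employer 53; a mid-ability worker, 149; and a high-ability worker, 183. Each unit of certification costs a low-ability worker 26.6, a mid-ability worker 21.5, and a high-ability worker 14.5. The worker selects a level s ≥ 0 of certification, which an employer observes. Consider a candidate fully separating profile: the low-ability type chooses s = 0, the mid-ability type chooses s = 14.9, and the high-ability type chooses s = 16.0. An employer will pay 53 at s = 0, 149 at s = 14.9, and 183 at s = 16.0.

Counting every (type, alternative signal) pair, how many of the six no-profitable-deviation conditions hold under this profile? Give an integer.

3

Low-ability (own payoff 53): to s=14.9 gives 149 − 26.6×14.9 = -247.34 → no gain ✓; to s=16.0 gives 183 − 26.6×16.0 = -242.6 → no gain ✓.
High-ability (own payoff 183 − 14.5×16.0 = -49): to s=0 gives 53 → profitable ✗; to s=14.9 gives 149 − 14.5×14.9 = -67.05 → no gain ✓.
Mid-ability (own payoff 149 − 21.5×14.9 = -171.35): to s=0 gives 53 → profitable ✗; to s=16.0 gives 183 − 21.5×16.0 = -161 → profitable ✗.
3 of the 6 constraints hold; not an equilibrium.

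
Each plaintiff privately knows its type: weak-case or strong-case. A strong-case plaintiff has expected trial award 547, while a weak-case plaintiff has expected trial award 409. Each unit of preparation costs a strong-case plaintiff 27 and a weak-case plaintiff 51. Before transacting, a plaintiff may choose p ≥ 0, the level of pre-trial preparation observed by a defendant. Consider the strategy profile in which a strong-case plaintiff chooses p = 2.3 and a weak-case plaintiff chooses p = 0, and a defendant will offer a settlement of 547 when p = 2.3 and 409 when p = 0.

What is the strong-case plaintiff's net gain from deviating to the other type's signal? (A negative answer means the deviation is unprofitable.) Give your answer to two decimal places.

Playing p = 2.3 the strong-case plaintiff receives 547 − 27 × 2.3 = 484.9.
Deviating to p = 0 yields 409 instead.
Gain from deviating: 409 − 484.9 = -75.90.
The gain is negative, so the strong-case type's incentive-compatibility constraint is satisfied.

-75.90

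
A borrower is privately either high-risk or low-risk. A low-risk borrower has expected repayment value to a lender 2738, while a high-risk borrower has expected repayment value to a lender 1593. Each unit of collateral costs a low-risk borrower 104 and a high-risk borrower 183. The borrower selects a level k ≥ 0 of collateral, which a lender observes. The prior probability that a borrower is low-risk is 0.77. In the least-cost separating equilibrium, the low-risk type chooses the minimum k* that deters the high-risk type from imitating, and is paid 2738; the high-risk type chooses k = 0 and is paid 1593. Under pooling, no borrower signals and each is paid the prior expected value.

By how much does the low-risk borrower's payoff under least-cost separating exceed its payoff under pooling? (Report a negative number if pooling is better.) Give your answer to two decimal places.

Least-cost separating signal: k* solves 1593 = 2738 − 183·k*, so k* = (2738 − 1593)/183 ≈ 6.2568.
Low-risk type's separating payoff: 2738 − 104 × k* = 2738 − 104 × (2738 − 1593)/183 = 2738 − 119080/183 ≈ 2087.2896.
Pooling payoff: 0.77 × 2738 + 0.23 × 1593 = 2474.65.
Difference: 2087.2896 − 2474.65 = -387.3604, i.e. -387.36 to two decimal places.
The low-risk type would prefer the pooling outcome.

-387.36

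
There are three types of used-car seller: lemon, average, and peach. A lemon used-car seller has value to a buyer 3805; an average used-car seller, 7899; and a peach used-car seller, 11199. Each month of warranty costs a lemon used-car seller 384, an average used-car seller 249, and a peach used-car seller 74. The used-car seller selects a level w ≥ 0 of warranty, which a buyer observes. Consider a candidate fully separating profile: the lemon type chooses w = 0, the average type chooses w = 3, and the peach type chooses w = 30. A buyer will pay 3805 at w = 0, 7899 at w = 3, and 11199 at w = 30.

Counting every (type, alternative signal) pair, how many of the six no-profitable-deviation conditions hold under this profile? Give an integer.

5

Peach (own payoff 11199 − 74×30 = 8979): to w=0 gives 3805 → no gain ✓; to w=3 gives 7899 − 74×3 = 7677 → no gain ✓.
Average (own payoff 7899 − 249×3 = 7152): to w=0 gives 3805 → no gain ✓; to w=30 gives 11199 − 249×30 = 3729 → no gain ✓.
Lemon (own payoff 3805): to w=3 gives 7899 − 384×3 = 6747 → profitable ✗; to w=30 gives 11199 − 384×30 = -321 → no gain ✓.
5 of the 6 constraints hold; not an equilibrium.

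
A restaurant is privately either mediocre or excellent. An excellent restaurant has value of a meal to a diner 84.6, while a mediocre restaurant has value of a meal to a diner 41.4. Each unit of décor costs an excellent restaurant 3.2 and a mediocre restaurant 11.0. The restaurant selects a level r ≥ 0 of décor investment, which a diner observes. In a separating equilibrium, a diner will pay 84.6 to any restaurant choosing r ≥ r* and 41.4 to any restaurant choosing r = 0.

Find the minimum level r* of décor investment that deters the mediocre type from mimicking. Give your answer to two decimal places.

A mediocre restaurant choosing r = 0 receives 41.4.
Imitating at r* instead would pay 84.6 at cost 11.0·r*, netting 84.6 − 11.0·r*.
Indifference: 41.4 = 84.6 − 11.0·r*, so r* = (84.6 − 41.4) / 11.0 ≈ 3.93.
This is the mediocre type's binding incentive-compatibility constraint; any r ≥ 3.93 sustains separation on that side.

3.93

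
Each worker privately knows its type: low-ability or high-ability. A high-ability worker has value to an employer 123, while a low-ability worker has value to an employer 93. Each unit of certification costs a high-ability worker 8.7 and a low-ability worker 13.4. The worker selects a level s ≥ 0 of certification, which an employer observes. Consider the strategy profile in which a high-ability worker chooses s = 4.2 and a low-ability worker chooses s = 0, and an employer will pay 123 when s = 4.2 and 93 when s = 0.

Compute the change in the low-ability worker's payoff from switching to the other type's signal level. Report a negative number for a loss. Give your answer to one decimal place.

Playing s = 0 the low-ability worker receives 93.
Deviating to s = 4.2 brings payment 123 at cost 13.4 × 4.2 = 56.28, netting 66.72.
Gain from deviating: 66.72 − 93 = -26.28, i.e. -26.3 to one decimal place.
The gain is negative, so the low-ability type's incentive-compatibility constraint is satisfied.

-26.3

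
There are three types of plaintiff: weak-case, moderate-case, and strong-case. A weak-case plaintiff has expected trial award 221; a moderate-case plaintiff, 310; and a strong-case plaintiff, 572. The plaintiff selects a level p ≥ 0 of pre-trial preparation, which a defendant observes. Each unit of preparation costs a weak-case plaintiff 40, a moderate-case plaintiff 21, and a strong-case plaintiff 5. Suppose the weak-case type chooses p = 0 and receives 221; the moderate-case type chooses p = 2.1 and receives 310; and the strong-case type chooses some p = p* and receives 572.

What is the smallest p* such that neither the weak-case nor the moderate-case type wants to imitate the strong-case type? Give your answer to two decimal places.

Moderate-case type (on-path payoff 310 − 21×2.1 = 265.9) won't mimic when 265.9 ≥ 572 − 21·p*, i.e. p* ≥ 14.58.
Weak-case type (on-path payoff 221) won't mimic when 221 ≥ 572 − 40·p*, i.e. p* ≥ 8.78.
Both must hold, so p* = max(8.78, 14.58) = 14.58. The moderate-case type's constraint binds.

14.58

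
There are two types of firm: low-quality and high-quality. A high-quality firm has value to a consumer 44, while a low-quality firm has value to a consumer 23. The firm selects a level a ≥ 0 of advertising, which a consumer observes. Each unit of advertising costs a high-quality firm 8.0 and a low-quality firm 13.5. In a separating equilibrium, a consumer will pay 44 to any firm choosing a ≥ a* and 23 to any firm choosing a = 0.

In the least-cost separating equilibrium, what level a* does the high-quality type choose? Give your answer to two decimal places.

A low-quality firm choosing a = 0 receives 23.
Imitating at a* instead would pay 44 at cost 13.5·a*, netting 44 − 13.5·a*.
Indifference: 23 = 44 − 13.5·a*, so a* = (44 − 23) / 13.5 ≈ 1.56.
This is the low-quality type's binding incentive-compatibility constraint; any a ≥ 1.56 sustains separation on that side.

1.56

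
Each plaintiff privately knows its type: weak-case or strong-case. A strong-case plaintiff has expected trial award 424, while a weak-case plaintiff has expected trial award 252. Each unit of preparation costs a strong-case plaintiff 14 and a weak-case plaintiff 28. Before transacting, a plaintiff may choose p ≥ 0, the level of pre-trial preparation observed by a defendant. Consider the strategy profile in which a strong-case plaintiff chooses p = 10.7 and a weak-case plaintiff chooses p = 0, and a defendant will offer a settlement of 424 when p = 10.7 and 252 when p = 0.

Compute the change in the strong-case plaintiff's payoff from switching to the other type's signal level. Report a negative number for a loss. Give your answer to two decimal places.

-22.20

Playing p = 10.7 the strong-case plaintiff receives 424 − 14 × 10.7 = 274.2.
Deviating to p = 0 yields 252 instead.
Gain from deviating: 252 − 274.2 = -22.20.
The gain is negative, so the strong-case type's incentive-compatibility constraint is satisfied.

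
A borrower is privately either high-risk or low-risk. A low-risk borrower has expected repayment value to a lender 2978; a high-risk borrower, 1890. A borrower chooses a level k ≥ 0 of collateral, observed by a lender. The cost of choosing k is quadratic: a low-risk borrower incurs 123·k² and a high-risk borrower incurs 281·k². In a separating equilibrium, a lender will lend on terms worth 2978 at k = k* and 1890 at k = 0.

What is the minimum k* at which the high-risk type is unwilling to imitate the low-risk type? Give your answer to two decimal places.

1.97

The high-risk type at k = 0 receives 1890; imitating at k* yields 2978 − 281·k*².
Indifference: 1890 = 2978 − 281·k*², so k*² = (2978 − 1890) / 281 ≈ 3.8719.
k* = √3.8719 ≈ 1.97.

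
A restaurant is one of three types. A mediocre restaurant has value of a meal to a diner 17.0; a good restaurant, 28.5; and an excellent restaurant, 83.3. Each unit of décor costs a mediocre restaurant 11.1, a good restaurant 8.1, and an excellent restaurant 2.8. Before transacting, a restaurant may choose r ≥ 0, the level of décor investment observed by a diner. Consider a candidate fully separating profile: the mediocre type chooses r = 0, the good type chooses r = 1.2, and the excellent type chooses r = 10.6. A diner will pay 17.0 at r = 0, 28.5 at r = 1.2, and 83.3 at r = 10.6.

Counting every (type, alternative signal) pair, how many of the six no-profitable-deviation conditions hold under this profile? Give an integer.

6

Excellent (own payoff 83.3 − 2.8×10.6 = 53.62): to r=0 gives 17.0 → no gain ✓; to r=1.2 gives 28.5 − 2.8×1.2 = 25.14 → no gain ✓.
Good (own payoff 28.5 − 8.1×1.2 = 18.78): to r=0 gives 17.0 → no gain ✓; to r=10.6 gives 83.3 − 8.1×10.6 = -2.56 → no gain ✓.
Mediocre (own payoff 17.0): to r=1.2 gives 28.5 − 11.1×1.2 = 15.18 → no gain ✓; to r=10.6 gives 83.3 − 11.1×10.6 = -34.36 → no gain ✓.
6 of the 6 constraints hold; this profile is a separating equilibrium.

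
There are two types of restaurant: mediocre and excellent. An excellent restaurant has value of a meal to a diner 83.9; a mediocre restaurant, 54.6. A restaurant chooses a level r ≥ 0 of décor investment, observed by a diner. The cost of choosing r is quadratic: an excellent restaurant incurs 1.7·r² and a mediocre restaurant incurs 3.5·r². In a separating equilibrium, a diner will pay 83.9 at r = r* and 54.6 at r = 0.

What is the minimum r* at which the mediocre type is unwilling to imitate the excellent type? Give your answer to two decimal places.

The mediocre type at r = 0 receives 54.6; imitating at r* yields 83.9 − 3.5·r*².
Indifference: 54.6 = 83.9 − 3.5·r*², so r*² = (83.9 − 54.6) / 3.5 ≈ 8.3714.
r* = √8.3714 ≈ 2.89.

2.89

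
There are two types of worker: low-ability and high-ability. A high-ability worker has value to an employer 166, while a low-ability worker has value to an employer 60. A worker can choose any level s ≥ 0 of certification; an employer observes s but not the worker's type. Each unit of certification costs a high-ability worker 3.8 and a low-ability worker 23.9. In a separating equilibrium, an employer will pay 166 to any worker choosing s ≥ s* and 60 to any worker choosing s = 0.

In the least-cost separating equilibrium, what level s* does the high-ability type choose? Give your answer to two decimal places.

4.44

A low-ability worker choosing s = 0 receives 60.
Imitating at s* instead would pay 166 at cost 23.9·s*, netting 166 − 23.9·s*.
Indifference: 60 = 166 − 23.9·s*, so s* = (166 − 60) / 23.9 ≈ 4.44.
This is the low-ability type's binding incentive-compatibility constraint; any s ≥ 4.44 sustains separation on that side.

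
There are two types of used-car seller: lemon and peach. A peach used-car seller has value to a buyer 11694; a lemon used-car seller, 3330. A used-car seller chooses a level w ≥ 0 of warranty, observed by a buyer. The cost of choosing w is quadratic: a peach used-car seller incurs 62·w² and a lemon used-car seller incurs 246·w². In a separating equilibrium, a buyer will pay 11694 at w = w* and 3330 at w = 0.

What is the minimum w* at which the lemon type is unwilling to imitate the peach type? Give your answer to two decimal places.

The lemon type at w = 0 receives 3330; imitating at w* yields 11694 − 246·w*².
Indifference: 3330 = 11694 − 246·w*², so w*² = (11694 − 3330) / 246 = 34.
w* = √34 ≈ 5.83.

5.83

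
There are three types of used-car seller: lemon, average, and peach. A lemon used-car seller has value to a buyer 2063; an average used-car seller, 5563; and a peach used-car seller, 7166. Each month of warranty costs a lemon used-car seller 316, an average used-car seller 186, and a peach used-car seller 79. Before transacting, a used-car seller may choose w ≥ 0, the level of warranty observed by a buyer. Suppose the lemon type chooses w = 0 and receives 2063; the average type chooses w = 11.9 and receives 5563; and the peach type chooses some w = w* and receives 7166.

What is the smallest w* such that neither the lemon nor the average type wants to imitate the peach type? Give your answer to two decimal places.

20.52

Lemon type (on-path payoff 2063) won't mimic when 2063 ≥ 7166 − 316·w*, i.e. w* ≥ 16.15.
Average type (on-path payoff 5563 − 186×11.9 = 3349.6) won't mimic when 3349.6 ≥ 7166 − 186·w*, i.e. w* ≥ 20.52.
Both must hold, so w* = max(16.15, 20.52) = 20.52. The average type's constraint binds.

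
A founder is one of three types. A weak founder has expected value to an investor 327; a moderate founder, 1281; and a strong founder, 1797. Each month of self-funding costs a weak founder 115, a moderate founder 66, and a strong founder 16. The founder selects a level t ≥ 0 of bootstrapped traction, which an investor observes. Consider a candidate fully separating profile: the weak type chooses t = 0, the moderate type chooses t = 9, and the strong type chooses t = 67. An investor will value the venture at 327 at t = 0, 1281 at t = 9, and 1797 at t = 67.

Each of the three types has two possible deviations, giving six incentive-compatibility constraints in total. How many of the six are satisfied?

Strong (own payoff 1797 − 16×67 = 725): to t=0 gives 327 → no gain ✓; to t=9 gives 1281 − 16×9 = 1137 → profitable ✗.
Weak (own payoff 327): to t=9 gives 1281 − 115×9 = 246 → no gain ✓; to t=67 gives 1797 − 115×67 = -5908 → no gain ✓.
Moderate (own payoff 1281 − 66×9 = 687): to t=0 gives 327 → no gain ✓; to t=67 gives 1797 − 66×67 = -2625 → no gain ✓.
5 of the 6 constraints hold; not an equilibrium.

5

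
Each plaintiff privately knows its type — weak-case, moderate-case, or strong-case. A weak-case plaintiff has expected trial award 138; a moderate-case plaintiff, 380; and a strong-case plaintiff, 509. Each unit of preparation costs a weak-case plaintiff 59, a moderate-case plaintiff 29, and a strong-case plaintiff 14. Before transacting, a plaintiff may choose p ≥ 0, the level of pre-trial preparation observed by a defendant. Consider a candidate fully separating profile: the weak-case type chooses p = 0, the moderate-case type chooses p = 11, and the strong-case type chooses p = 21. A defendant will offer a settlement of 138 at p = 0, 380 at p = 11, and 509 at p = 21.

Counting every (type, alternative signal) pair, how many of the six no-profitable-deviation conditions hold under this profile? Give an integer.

4

Strong-case (own payoff 509 − 14×21 = 215): to p=0 gives 138 → no gain ✓; to p=11 gives 380 − 14×11 = 226 → profitable ✗.
Moderate-case (own payoff 380 − 29×11 = 61): to p=0 gives 138 → profitable ✗; to p=21 gives 509 − 29×21 = -100 → no gain ✓.
Weak-case (own payoff 138): to p=11 gives 380 − 59×11 = -269 → no gain ✓; to p=21 gives 509 − 59×21 = -730 → no gain ✓.
4 of the 6 constraints hold; not an equilibrium.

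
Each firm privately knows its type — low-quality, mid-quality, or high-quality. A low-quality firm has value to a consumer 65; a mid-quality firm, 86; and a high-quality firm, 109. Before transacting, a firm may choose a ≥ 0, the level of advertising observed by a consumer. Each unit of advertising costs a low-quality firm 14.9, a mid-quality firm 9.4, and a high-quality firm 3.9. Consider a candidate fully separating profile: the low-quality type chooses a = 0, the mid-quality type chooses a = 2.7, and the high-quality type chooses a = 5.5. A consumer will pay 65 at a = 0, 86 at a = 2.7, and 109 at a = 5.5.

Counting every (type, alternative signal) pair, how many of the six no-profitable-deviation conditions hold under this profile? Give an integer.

5

Low-quality (own payoff 65): to a=2.7 gives 86 − 14.9×2.7 = 45.77 → no gain ✓; to a=5.5 gives 109 − 14.9×5.5 = 27.05 → no gain ✓.
High-quality (own payoff 109 − 3.9×5.5 = 87.55): to a=0 gives 65 → no gain ✓; to a=2.7 gives 86 − 3.9×2.7 = 75.47 → no gain ✓.
Mid-quality (own payoff 86 − 9.4×2.7 = 60.62): to a=0 gives 65 → profitable ✗; to a=5.5 gives 109 − 9.4×5.5 = 57.3 → no gain ✓.
5 of the 6 constraints hold; not an equilibrium.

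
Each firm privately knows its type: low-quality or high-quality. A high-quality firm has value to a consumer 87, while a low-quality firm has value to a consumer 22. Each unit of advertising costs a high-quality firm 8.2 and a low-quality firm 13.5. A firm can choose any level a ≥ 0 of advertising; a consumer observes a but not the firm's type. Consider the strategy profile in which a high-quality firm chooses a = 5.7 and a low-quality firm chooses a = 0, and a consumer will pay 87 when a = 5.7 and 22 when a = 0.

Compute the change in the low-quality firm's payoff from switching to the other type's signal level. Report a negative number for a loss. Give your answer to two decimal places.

Playing a = 0 the low-quality firm receives 22.
Deviating to a = 5.7 brings payment 87 at cost 13.5 × 5.7 = 76.95, netting 10.05.
Gain from deviating: 10.05 − 22 = -11.95.
The gain is negative, so the low-quality type's incentive-compatibility constraint is satisfied.

-11.95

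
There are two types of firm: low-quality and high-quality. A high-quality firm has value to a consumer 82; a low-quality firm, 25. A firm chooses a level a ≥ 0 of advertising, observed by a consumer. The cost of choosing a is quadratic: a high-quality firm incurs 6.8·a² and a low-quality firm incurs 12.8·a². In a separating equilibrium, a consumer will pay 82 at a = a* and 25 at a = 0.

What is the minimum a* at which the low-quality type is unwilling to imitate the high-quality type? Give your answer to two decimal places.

The low-quality type at a = 0 receives 25; imitating at a* yields 82 − 12.8·a*².
Indifference: 25 = 82 − 12.8·a*², so a*² = (82 − 25) / 12.8 ≈ 4.4531.
a* = √4.4531 ≈ 2.11.

2.11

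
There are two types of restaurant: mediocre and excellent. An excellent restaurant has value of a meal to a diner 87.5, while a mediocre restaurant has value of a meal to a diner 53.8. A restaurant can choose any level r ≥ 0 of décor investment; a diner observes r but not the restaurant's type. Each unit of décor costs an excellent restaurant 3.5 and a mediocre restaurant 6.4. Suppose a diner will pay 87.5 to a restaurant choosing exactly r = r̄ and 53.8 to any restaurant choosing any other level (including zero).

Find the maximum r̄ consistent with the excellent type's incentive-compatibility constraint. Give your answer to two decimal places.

9.63

Choosing r̄ yields the excellent type 87.5 − 3.5·r̄; choosing zero yields 53.8.
The excellent type is indifferent at 87.5 − 3.5·r̄ = 53.8, i.e. r̄ = (87.5 − 53.8) / 3.5 ≈ 9.63.
For any r̄ above 9.63 the excellent type would rather pool at zero, so separation collapses.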